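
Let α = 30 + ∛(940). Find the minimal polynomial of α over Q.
m_α(x) = x^3 - 90x^2 + 2700x - 27940

Set β = α - 30 = ∛(940), so β^3 = 940. Then (α - 30)^3 - 940 = 0, i.e. α is a root of g(x) = (x - 30)^3 - 940 = x^3 - 90x^2 + 2700x - 27940. Since g(x) = h(x - 30) where h(x) = x^3 - 940, and h is irreducible over Q (because 940 is not a perfect cube, so h has no rational root, and a monic cubic with no rational root is irreducible), g is also irreducible (irreducibility is preserved under the substitution x → x - 30). Hence m_α(x) = x^3 - 90x^2 + 2700x - 27940.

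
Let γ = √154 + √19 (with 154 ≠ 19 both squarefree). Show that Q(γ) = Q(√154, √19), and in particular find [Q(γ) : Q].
[Q(γ) : Q] = 4 (equivalently, Q(γ) = Q(√154, √19))

Obviously Q(γ) ⊆ Q(√154, √19), and [Q(√154, √19):Q] = 4 (since 154, 19 are distinct squarefree integers > 1 with 2926 not a perfect square). To show equality we compute the minimal polynomial of γ. From γ = √154 + √19: γ^2 = 154 + 2√(2926) + 19 = 173 + 2√(2926), so γ^2 - 173 = 2√(2926); squaring, (γ^2 - 173)^2 = 4·2926, i.e. γ^4 - 346γ^2 + 29929 - 11704 = 0, i.e. γ^4 - 346γ^2 + 18225 = 0. So γ is a root of x^4 - 346x^2 + 18225. This polynomial is irreducible over Q: it has no rational root (each ±√154 ± √19 is irrational), and any factorization into two quadratics over Q would force √(2926) ∈ Q (pairing opposite roots) or √154, √19 ∈ Q (other pairings), all impossible. Hence [Q(γ):Q] = 4 = [Q(√154, √19):Q], so Q(γ) = Q(√154, √19).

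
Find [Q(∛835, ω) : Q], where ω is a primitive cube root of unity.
[Q(∛835, ω) : Q] = 6

[Q(∛835):Q] = 3 (min poly x^3 - 835, irreducible since 835 is not a perfect cube). [Q(ω):Q] = 2 (min poly x^2 + x + 1). Since Q(∛835) ⊂ R and ω ∉ R, we have ω ∉ Q(∛835), so x^2 + x + 1 remains irreducible over Q(∛835) and [Q(∛835, ω) : Q(∛835)] = 2. By the tower law, [Q(∛835, ω) : Q] = 3 · 2 = 6. (In fact Q(∛835, ω) is the splitting field of x^3 - 835 over Q.)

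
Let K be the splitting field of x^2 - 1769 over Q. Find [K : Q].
[K : Q] = 2

f(x) = x^2 - 1769 factors as (x - √1769)(x + √1769). The splitting field is K = Q(√1769). Since 1769 is squarefree and > 1, it is not a perfect square, so x^2 - 1769 is irreducible over Q and [Q(√1769) : Q] = 2. Hence [K : Q] = 2.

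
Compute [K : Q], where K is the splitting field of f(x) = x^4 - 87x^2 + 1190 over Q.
[K : Q] = 4

Solving the quadratic in x^2: x^2 = (87 ± √(87^2 - 4·1190))/2 = (87 ± √2809)/2 = (87 ± 53)/2, giving x^2 = 17 or x^2 = 70. So f(x) = (x^2 - 17)(x^2 - 70) and the roots of f are ±√17, ±√70. Hence the splitting field is K = Q(√17, √70). Since 17 and 70 are distinct squarefree integers > 1, their product 1190 is not a perfect square, so √70 ∉ Q(√17). By the tower law [K:Q] = [Q(√17,√70):Q(√17)] · [Q(√17):Q] = 2 · 2 = 4.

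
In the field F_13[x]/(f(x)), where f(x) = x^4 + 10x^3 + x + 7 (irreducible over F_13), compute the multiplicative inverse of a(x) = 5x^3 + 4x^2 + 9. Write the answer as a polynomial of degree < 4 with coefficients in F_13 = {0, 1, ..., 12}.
a(x)^(-1) ≡ 3x^3 + 12x^2 + 12x + 9 (mod f(x))

Since f is irreducible over F_13, F_13[x]/(f) is a field and a(x) ≠ 0 has an inverse. Apply the extended Euclidean algorithm to f(x) and a(x) in F_13[x]: f(x) = (8x + 6)·a(x) + (2x^2 + 7x + 5);  a(x) = (9x + 3)·(2x^2 + 7x + 5) + (12x + 7);  (2x^2 + 7x + 5) = (11x + 5)·(12x + 7) + (9). The last nonzero remainder is the constant 9 = gcd(f, a) in F_13. Back-substituting through the division chain expresses 9 = s(x)·a(x) + t(x)·f(x) with s(x) ≡ x^3 + 4x^2 + 4x + 3 (mod f), so (x^3 + 4x^2 + 4x + 3)·a(x) ≡ 9 (mod f). Multiplying by 9^(-1) ≡ 3 in F_13 gives a(x)^(-1) ≡ 3·(x^3 + 4x^2 + 4x + 3) ≡ 3x^3 + 12x^2 + 12x + 9 (mod f). Check: (5x^3 + 4x^2 + 9)·(3x^3 + 12x^2 + 12x + 9) = 2x^6 + 7x^5 + 4x^4 + 3x^3 + x^2 + 4x + 3 ≡ 1 (mod x^4 + 10x^3 + x + 7).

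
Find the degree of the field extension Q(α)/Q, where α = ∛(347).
[Q(α):Q] = 3

The minimal polynomial of α is x^3 - 347, irreducible over Q since 347 is not a perfect cube (so x^3 - 347 has no rational root). Hence [Q(α):Q] = deg(m_α) = 3.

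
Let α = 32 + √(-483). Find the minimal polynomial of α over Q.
m_α(x) = x^2 - 64x + 1507

From α - 32 = √(-483), squaring gives (α - 32)^2 = -483, i.e. α^2 - 64α + 1024 = -483, so α^2 - 64α + 1507 = 0. The discriminant of x^2 - 64x + 1507 is (-64)^2 - 4·(1507) = 4096 - 6028 = -1932, and 4·(-483) is not a perfect square in Q since -483 is squarefree and ≠ 1. Hence x^2 - 64x + 1507 is irreducible over Q and is the minimal polynomial of α.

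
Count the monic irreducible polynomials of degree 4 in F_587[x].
There are 29681862798 monic irreducible polynomials of degree 4 over F_587

Each element of F_{587^4} that lies in no proper subfield is a root of exactly one monic irreducible of degree 4 over F_587, and each such polynomial has 4 distinct roots in F_{587^4}. By Möbius inversion the count is N_587(4) = (1/4) Σ_{d|4} μ(4/d) · 587^d = (1/4)(μ(4)·587^1 + μ(2)·587^2 + μ(1)·587^4) = 118727451192/4 = 29681862798.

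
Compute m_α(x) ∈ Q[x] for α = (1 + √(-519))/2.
m_α(x) = x^2 - x + 130

From 2α - 1 = √(-519), squaring gives (2α - 1)^2 = -519, i.e. 4α^2 - 4α + 1 = -519, so α^2 - α + (1 + 519)/4 = 0. Since -519 ≡ 1 (mod 4), (1 + 519)/4 = 130 ∈ Z. The polynomial x^2 - x + 130 has discriminant 1 - 4·(130) = -519, which is not a perfect square in Q (d = -519 is squarefree and ≠ 1), so x^2 - x + 130 is irreducible over Q. It is the minimal polynomial of α.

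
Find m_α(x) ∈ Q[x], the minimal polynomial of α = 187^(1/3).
m_α(x) = x^3 - 187

α satisfies α^3 = 187, so x^3 - 187 annihilates α. By the rational root test, a rational root p/q (in lowest terms) of x^3 - 187 would satisfy p^3 = 187 q^3, forcing q = 1 and p^3 = 187; but 187 is not a perfect cube, contradiction. A monic cubic over Q with no rational root is irreducible (any nontrivial factorization would include a linear factor). Hence x^3 - 187 is the minimal polynomial of α, and in particular [Q(α):Q] = 3.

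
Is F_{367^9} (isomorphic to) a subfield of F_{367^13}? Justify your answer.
No: F_{367^9} is not a subfield of F_{367^13}

F_{p^m} embeds in F_{p^n} iff m | n. Here 9 ∤ 13 (since 13 = 1·9 + 4 with remainder 4 ≠ 0), so F_{367^9} is not a subfield of F_{367^13}. Equivalently: if it were, the tower law would give 9 = [F_{367^9}:F_367] dividing [F_{367^13}:F_367] = 13, contradiction.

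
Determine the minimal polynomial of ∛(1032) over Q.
m_α(x) = x^3 - 1032

α satisfies α^3 = 1032, so x^3 - 1032 annihilates α. By the rational root test, a rational root p/q (in lowest terms) of x^3 - 1032 would satisfy p^3 = 1032 q^3, forcing q = 1 and p^3 = 1032; but 1032 is not a perfect cube, contradiction. A monic cubic over Q with no rational root is irreducible (any nontrivial factorization would include a linear factor). Hence x^3 - 1032 is the minimal polynomial of α, and in particular [Q(α):Q] = 3.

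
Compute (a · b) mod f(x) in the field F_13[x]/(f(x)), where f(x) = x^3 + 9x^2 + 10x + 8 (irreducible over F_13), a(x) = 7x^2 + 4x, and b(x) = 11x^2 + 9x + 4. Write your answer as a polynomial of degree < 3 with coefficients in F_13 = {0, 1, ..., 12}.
a · b ≡ 5x^2 + 8x + 8 (mod f(x))

Multiply in F_13[x]: a(x)·b(x) = (7x^2 + 4x)·(11x^2 + 9x + 4) = 12x^4 + 3x^3 + 12x^2 + 3x. This has degree ≥ 3, so divide by f(x) over F_13: 12x^4 + 3x^3 + 12x^2 + 3x = (12x + 12)·(x^3 + 9x^2 + 10x + 8) + (5x^2 + 8x + 8). Hence a·b ≡ 5x^2 + 8x + 8 (mod f). (F_13[x]/(f) is a field with 13^3 = 2197 elements since f is irreducible of degree 3.)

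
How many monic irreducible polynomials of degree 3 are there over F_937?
There are 274218672 monic irreducible polynomials of degree 3 over F_937

Each element of F_{937^3} that lies in no proper subfield is a root of exactly one monic irreducible of degree 3 over F_937, and each such polynomial has 3 distinct roots in F_{937^3}. By Möbius inversion the count is N_937(3) = (1/3) Σ_{d|3} μ(3/d) · 937^d = (1/3)(μ(3)·937^1 + μ(1)·937^3) = 822656016/3 = 274218672.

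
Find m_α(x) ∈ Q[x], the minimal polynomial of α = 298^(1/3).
m_α(x) = x^3 - 298

α satisfies α^3 = 298, so x^3 - 298 annihilates α. By the rational root test, a rational root p/q (in lowest terms) of x^3 - 298 would satisfy p^3 = 298 q^3, forcing q = 1 and p^3 = 298; but 298 is not a perfect cube, contradiction. A monic cubic over Q with no rational root is irreducible (any nontrivial factorization would include a linear factor). Hence x^3 - 298 is the minimal polynomial of α, and in particular [Q(α):Q] = 3.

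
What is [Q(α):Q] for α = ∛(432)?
[Q(α):Q] = 3

The minimal polynomial of α is x^3 - 432, irreducible over Q since 432 is not a perfect cube (so x^3 - 432 has no rational root). Hence [Q(α):Q] = deg(m_α) = 3.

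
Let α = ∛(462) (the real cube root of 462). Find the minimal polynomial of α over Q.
m_α(x) = x^3 - 462

α satisfies α^3 = 462, so x^3 - 462 annihilates α. By the rational root test, a rational root p/q (in lowest terms) of x^3 - 462 would satisfy p^3 = 462 q^3, forcing q = 1 and p^3 = 462; but 462 is not a perfect cube, contradiction. A monic cubic over Q with no rational root is irreducible (any nontrivial factorization would include a linear factor). Hence x^3 - 462 is the minimal polynomial of α, and in particular [Q(α):Q] = 3.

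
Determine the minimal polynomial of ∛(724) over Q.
m_α(x) = x^3 - 724

α satisfies α^3 = 724, so x^3 - 724 annihilates α. By the rational root test, a rational root p/q (in lowest terms) of x^3 - 724 would satisfy p^3 = 724 q^3, forcing q = 1 and p^3 = 724; but 724 is not a perfect cube, contradiction. A monic cubic over Q with no rational root is irreducible (any nontrivial factorization would include a linear factor). Hence x^3 - 724 is the minimal polynomial of α, and in particular [Q(α):Q] = 3.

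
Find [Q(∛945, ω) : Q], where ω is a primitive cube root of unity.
[Q(∛945, ω) : Q] = 6

[Q(∛945):Q] = 3 (min poly x^3 - 945, irreducible since 945 is not a perfect cube). [Q(ω):Q] = 2 (min poly x^2 + x + 1). Since Q(∛945) ⊂ R and ω ∉ R, we have ω ∉ Q(∛945), so x^2 + x + 1 remains irreducible over Q(∛945) and [Q(∛945, ω) : Q(∛945)] = 2. By the tower law, [Q(∛945, ω) : Q] = 3 · 2 = 6. (In fact Q(∛945, ω) is the splitting field of x^3 - 945 over Q.)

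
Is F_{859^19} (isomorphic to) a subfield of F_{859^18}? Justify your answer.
No: F_{859^19} is not a subfield of F_{859^18}

F_{p^m} embeds in F_{p^n} iff m | n. Here 19 ∤ 18 (since 18 = 0·19 + 18 with remainder 18 ≠ 0), so F_{859^19} is not a subfield of F_{859^18}. Equivalently: if it were, the tower law would give 19 = [F_{859^19}:F_859] dividing [F_{859^18}:F_859] = 18, contradiction.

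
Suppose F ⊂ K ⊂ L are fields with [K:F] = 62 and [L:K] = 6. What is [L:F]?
[L:F] = 372

The tower law says that for any tower of field extensions F ⊂ K ⊂ L with finite degrees, [L:F] = [L:K] · [K:F]. Here this gives [L:F] = 6 · 62 = 372.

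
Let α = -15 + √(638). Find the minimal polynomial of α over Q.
m_α(x) = x^2 + 30x - 413

From α + 15 = √(638), squaring gives (α + 15)^2 = 638, i.e. α^2 + 30α + 225 = 638, so α^2 + 30α - 413 = 0. The discriminant of x^2 + 30x - 413 is (30)^2 - 4·(-413) = 900 + 1652 = 2552, and 4·(638) is not a perfect square in Q since 638 is squarefree and ≠ 1. Hence x^2 + 30x - 413 is irreducible over Q and is the minimal polynomial of α.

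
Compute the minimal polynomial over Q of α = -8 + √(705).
m_α(x) = x^2 + 16x - 641

From α + 8 = √(705), squaring gives (α + 8)^2 = 705, i.e. α^2 + 16α + 64 = 705, so α^2 + 16α - 641 = 0. The discriminant of x^2 + 16x - 641 is (16)^2 - 4·(-641) = 256 + 2564 = 2820, and 4·(705) is not a perfect square in Q since 705 is squarefree and ≠ 1. Hence x^2 + 16x - 641 is irreducible over Q and is the minimal polynomial of α.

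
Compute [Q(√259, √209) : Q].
[Q(√259, √209) : Q] = 4

[Q(√259):Q] = 2 (min poly x^2 - 259, irreducible since 259 is squarefree > 1). For the top step, suppose √209 ∈ Q(√259), say √209 = c + d√259 with c, d ∈ Q. Squaring: 209 = c^2 + 259d^2 + 2cd√259. Since √259 ∉ Q this forces 2cd = 0. If d = 0 then √209 = c ∈ Q, contradicting 209 squarefree > 1. If c = 0 then 209 = 259d^2, so 259·209 = (259d)^2 is a perfect square in Q — but 259·209 = 54131 is not a perfect square (since 259 and 209 are distinct squarefree integers). Contradiction. Hence √209 ∉ Q(√259), so x^2 - 209 stays irreducible over Q(√259) and [Q(√259, √209) : Q(√259)] = 2. By the tower law, [Q(√259, √209) : Q] = 2 · 2 = 4.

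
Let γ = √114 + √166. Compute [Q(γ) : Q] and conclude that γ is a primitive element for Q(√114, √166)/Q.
[Q(γ) : Q] = 4 (equivalently, Q(γ) = Q(√114, √166))

Obviously Q(γ) ⊆ Q(√114, √166), and [Q(√114, √166):Q] = 4 (since 114, 166 are distinct squarefree integers > 1 with 18924 not a perfect square). To show equality we compute the minimal polynomial of γ. From γ = √114 + √166: γ^2 = 114 + 2√(18924) + 166 = 280 + 2√(18924), so γ^2 - 280 = 2√(18924); squaring, (γ^2 - 280)^2 = 4·18924, i.e. γ^4 - 560γ^2 + 78400 - 75696 = 0, i.e. γ^4 - 560γ^2 + 2704 = 0. So γ is a root of x^4 - 560x^2 + 2704. This polynomial is irreducible over Q: it has no rational root (each ±√114 ± √166 is irrational), and any factorization into two quadratics over Q would force √(18924) ∈ Q (pairing opposite roots) or √114, √166 ∈ Q (other pairings), all impossible. Hence [Q(γ):Q] = 4 = [Q(√114, √166):Q], so Q(γ) = Q(√114, √166).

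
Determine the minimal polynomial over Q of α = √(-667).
m_α(x) = x^2 + 667

α satisfies α^2 + 667 = 0, so x^2 + 667 annihilates α. Since d = -667 is squarefree and ≠ 1, it is not a perfect square in Q, so x^2 + 667 has no rational root and is therefore irreducible over Q (a degree-2 polynomial over a field is irreducible iff it has no root). Hence m_α(x) = x^2 + 667.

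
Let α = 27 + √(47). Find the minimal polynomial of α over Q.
m_α(x) = x^2 - 54x + 682

From α - 27 = √(47), squaring gives (α - 27)^2 = 47, i.e. α^2 - 54α + 729 = 47, so α^2 - 54α + 682 = 0. The discriminant of x^2 - 54x + 682 is (-54)^2 - 4·(682) = 2916 - 2728 = 188, and 4·(47) is not a perfect square in Q since 47 is squarefree and ≠ 1. Hence x^2 - 54x + 682 is irreducible over Q and is the minimal polynomial of α.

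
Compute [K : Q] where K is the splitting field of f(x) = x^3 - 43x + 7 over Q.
[K : Q] = 6

By the rational root test, any rational root of the monic integer polynomial f(x) = x^3 - 43x + 7 must be an integer dividing the constant term 7, i.e. one of ±{1, 7}. Evaluating: f(1) = -35, f(-1) = 49, f(7) = 49, f(-7) = -35; none is 0, so f has no rational root and is therefore irreducible over Q (a cubic with no linear factor over a field is irreducible). For an irreducible cubic, the Galois group is A_3 or S_3 according as the discriminant disc(f) = -4a^3 - 27b^2 = -4·(-43)^3 - 27·(7)^2 = 316705 is or is not a square in Q. Here disc(f) = 316705 is not a perfect square in Q, so the Galois group of f over Q is not contained in A_3 and must be all of S_3. The splitting field has degree |S_3| = 6 over Q, so [K : Q] = 6.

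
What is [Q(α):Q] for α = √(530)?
[Q(α):Q] = 2

[Q(α):Q] equals the degree of the minimal polynomial of α. Here α^2 = 530 and x^2 - 530 is irreducible (d = 530 is squarefree, ≠ 1, hence not a square), so deg(m_α) = 2. Thus [Q(α):Q] = 2.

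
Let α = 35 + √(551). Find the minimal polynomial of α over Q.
m_α(x) = x^2 - 70x + 674

From α - 35 = √(551), squaring gives (α - 35)^2 = 551, i.e. α^2 - 70α + 1225 = 551, so α^2 - 70α + 674 = 0. The discriminant of x^2 - 70x + 674 is (-70)^2 - 4·(674) = 4900 - 2696 = 2204, and 4·(551) is not a perfect square in Q since 551 is squarefree and ≠ 1. Hence x^2 - 70x + 674 is irreducible over Q and is the minimal polynomial of α.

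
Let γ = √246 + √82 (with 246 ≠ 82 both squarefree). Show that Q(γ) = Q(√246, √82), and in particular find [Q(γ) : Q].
[Q(γ) : Q] = 4 (equivalently, Q(γ) = Q(√246, √82))

Obviously Q(γ) ⊆ Q(√246, √82), and [Q(√246, √82):Q] = 4 (since 246, 82 are distinct squarefree integers > 1 with 20172 not a perfect square). To show equality we compute the minimal polynomial of γ. From γ = √246 + √82: γ^2 = 246 + 2√(20172) + 82 = 328 + 2√(20172), so γ^2 - 328 = 2√(20172); squaring, (γ^2 - 328)^2 = 4·20172, i.e. γ^4 - 656γ^2 + 107584 - 80688 = 0, i.e. γ^4 - 656γ^2 + 26896 = 0. So γ is a root of x^4 - 656x^2 + 26896. This polynomial is irreducible over Q: it has no rational root (each ±√246 ± √82 is irrational), and any factorization into two quadratics over Q would force √(20172) ∈ Q (pairing opposite roots) or √246, √82 ∈ Q (other pairings), all impossible. Hence [Q(γ):Q] = 4 = [Q(√246, √82):Q], so Q(γ) = Q(√246, √82).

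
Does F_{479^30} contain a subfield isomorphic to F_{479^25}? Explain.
No: F_{479^25} is not a subfield of F_{479^30}

F_{p^m} embeds in F_{p^n} iff m | n. Here 25 ∤ 30 (since 30 = 1·25 + 5 with remainder 5 ≠ 0), so F_{479^25} is not a subfield of F_{479^30}. Equivalently: if it were, the tower law would give 25 = [F_{479^25}:F_479] dividing [F_{479^30}:F_479] = 30, contradiction.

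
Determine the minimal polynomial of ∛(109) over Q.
m_α(x) = x^3 - 109

α satisfies α^3 = 109, so x^3 - 109 annihilates α. By the rational root test, a rational root p/q (in lowest terms) of x^3 - 109 would satisfy p^3 = 109 q^3, forcing q = 1 and p^3 = 109; but 109 is not a perfect cube, contradiction. A monic cubic over Q with no rational root is irreducible (any nontrivial factorization would include a linear factor). Hence x^3 - 109 is the minimal polynomial of α, and in particular [Q(α):Q] = 3.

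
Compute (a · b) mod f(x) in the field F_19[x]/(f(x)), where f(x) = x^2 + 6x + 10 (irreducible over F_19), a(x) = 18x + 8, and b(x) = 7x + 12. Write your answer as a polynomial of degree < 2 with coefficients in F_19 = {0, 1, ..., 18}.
a · b ≡ 10x + 14 (mod f(x))

Multiply in F_19[x]: a(x)·b(x) = (18x + 8)·(7x + 12) = 12x^2 + 6x + 1. This has degree ≥ 2, so divide by f(x) over F_19: 12x^2 + 6x + 1 = (12)·(x^2 + 6x + 10) + (10x + 14). Hence a·b ≡ 10x + 14 (mod f). (F_19[x]/(f) is a field with 19^2 = 361 elements since f is irreducible of degree 2.)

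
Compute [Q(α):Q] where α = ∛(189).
[Q(α):Q] = 3

The minimal polynomial of α is x^3 - 189, irreducible over Q since 189 is not a perfect cube (so x^3 - 189 has no rational root). Hence [Q(α):Q] = deg(m_α) = 3.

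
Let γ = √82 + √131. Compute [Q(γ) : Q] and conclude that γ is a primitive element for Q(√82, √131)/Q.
[Q(γ) : Q] = 4 (equivalently, Q(γ) = Q(√82, √131))

Obviously Q(γ) ⊆ Q(√82, √131), and [Q(√82, √131):Q] = 4 (since 82, 131 are distinct squarefree integers > 1 with 10742 not a perfect square). To show equality we compute the minimal polynomial of γ. From γ = √82 + √131: γ^2 = 82 + 2√(10742) + 131 = 213 + 2√(10742), so γ^2 - 213 = 2√(10742); squaring, (γ^2 - 213)^2 = 4·10742, i.e. γ^4 - 426γ^2 + 45369 - 42968 = 0, i.e. γ^4 - 426γ^2 + 2401 = 0. So γ is a root of x^4 - 426x^2 + 2401. This polynomial is irreducible over Q: it has no rational root (each ±√82 ± √131 is irrational), and any factorization into two quadratics over Q would force √(10742) ∈ Q (pairing opposite roots) or √82, √131 ∈ Q (other pairings), all impossible. Hence [Q(γ):Q] = 4 = [Q(√82, √131):Q], so Q(γ) = Q(√82, √131).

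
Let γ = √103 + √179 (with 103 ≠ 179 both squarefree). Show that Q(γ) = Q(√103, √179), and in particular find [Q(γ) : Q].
[Q(γ) : Q] = 4 (equivalently, Q(γ) = Q(√103, √179))

Obviously Q(γ) ⊆ Q(√103, √179), and [Q(√103, √179):Q] = 4 (since 103, 179 are distinct squarefree integers > 1 with 18437 not a perfect square). To show equality we compute the minimal polynomial of γ. From γ = √103 + √179: γ^2 = 103 + 2√(18437) + 179 = 282 + 2√(18437), so γ^2 - 282 = 2√(18437); squaring, (γ^2 - 282)^2 = 4·18437, i.e. γ^4 - 564γ^2 + 79524 - 73748 = 0, i.e. γ^4 - 564γ^2 + 5776 = 0. So γ is a root of x^4 - 564x^2 + 5776. This polynomial is irreducible over Q: it has no rational root (each ±√103 ± √179 is irrational), and any factorization into two quadratics over Q would force √(18437) ∈ Q (pairing opposite roots) or √103, √179 ∈ Q (other pairings), all impossible. Hence [Q(γ):Q] = 4 = [Q(√103, √179):Q], so Q(γ) = Q(√103, √179).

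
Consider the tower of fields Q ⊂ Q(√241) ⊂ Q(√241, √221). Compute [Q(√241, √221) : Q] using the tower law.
[Q(√241, √221) : Q] = 4

[Q(√241):Q] = 2 (min poly x^2 - 241, irreducible since 241 is squarefree > 1). For the top step, suppose √221 ∈ Q(√241), say √221 = c + d√241 with c, d ∈ Q. Squaring: 221 = c^2 + 241d^2 + 2cd√241. Since √241 ∉ Q this forces 2cd = 0. If d = 0 then √221 = c ∈ Q, contradicting 221 squarefree > 1. If c = 0 then 221 = 241d^2, so 241·221 = (241d)^2 is a perfect square in Q — but 241·221 = 53261 is not a perfect square (since 241 and 221 are distinct squarefree integers). Contradiction. Hence √221 ∉ Q(√241), so x^2 - 221 stays irreducible over Q(√241) and [Q(√241, √221) : Q(√241)] = 2. By the tower law, [Q(√241, √221) : Q] = 2 · 2 = 4.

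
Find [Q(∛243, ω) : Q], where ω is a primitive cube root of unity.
[Q(∛243, ω) : Q] = 6

[Q(∛243):Q] = 3 (min poly x^3 - 243, irreducible since 243 is not a perfect cube). [Q(ω):Q] = 2 (min poly x^2 + x + 1). Since Q(∛243) ⊂ R and ω ∉ R, we have ω ∉ Q(∛243), so x^2 + x + 1 remains irreducible over Q(∛243) and [Q(∛243, ω) : Q(∛243)] = 2. By the tower law, [Q(∛243, ω) : Q] = 3 · 2 = 6. (In fact Q(∛243, ω) is the splitting field of x^3 - 243 over Q.)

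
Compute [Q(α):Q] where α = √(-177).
[Q(α):Q] = 2

[Q(α):Q] equals the degree of the minimal polynomial of α. Here α^2 = -177 and x^2 + 177 is irreducible (d = -177 is squarefree, ≠ 1, hence not a square), so deg(m_α) = 2. Thus [Q(α):Q] = 2.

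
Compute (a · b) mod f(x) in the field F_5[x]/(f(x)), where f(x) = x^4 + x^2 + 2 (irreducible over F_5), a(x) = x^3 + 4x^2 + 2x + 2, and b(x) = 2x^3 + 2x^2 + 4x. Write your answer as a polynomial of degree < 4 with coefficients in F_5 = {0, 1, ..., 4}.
a · b ≡ 4x^3 + 4x^2 + 3x + 2 (mod f(x))

Multiply in F_5[x]: a(x)·b(x) = (x^3 + 4x^2 + 2x + 2)·(2x^3 + 2x^2 + 4x) = 2x^6 + x^4 + 4x^3 + 2x^2 + 3x. This has degree ≥ 4, so divide by f(x) over F_5: 2x^6 + x^4 + 4x^3 + 2x^2 + 3x = (2x^2 + 4)·(x^4 + x^2 + 2) + (4x^3 + 4x^2 + 3x + 2). Hence a·b ≡ 4x^3 + 4x^2 + 3x + 2 (mod f). (F_5[x]/(f) is a field with 5^4 = 625 elements since f is irreducible of degree 4.)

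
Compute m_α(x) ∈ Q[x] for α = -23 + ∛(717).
m_α(x) = x^3 + 69x^2 + 1587x + 11450

Set β = α + 23 = ∛(717), so β^3 = 717. Then (α + 23)^3 - 717 = 0, i.e. α is a root of g(x) = (x + 23)^3 - 717 = x^3 + 69x^2 + 1587x + 11450. Since g(x) = h(x + 23) where h(x) = x^3 - 717, and h is irreducible over Q (because 717 is not a perfect cube, so h has no rational root, and a monic cubic with no rational root is irreducible), g is also irreducible (irreducibility is preserved under the substitution x → x + 23). Hence m_α(x) = x^3 + 69x^2 + 1587x + 11450.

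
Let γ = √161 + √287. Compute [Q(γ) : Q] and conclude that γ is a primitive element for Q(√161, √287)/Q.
[Q(γ) : Q] = 4 (equivalently, Q(γ) = Q(√161, √287))

Obviously Q(γ) ⊆ Q(√161, √287), and [Q(√161, √287):Q] = 4 (since 161, 287 are distinct squarefree integers > 1 with 46207 not a perfect square). To show equality we compute the minimal polynomial of γ. From γ = √161 + √287: γ^2 = 161 + 2√(46207) + 287 = 448 + 2√(46207), so γ^2 - 448 = 2√(46207); squaring, (γ^2 - 448)^2 = 4·46207, i.e. γ^4 - 896γ^2 + 200704 - 184828 = 0, i.e. γ^4 - 896γ^2 + 15876 = 0. So γ is a root of x^4 - 896x^2 + 15876. This polynomial is irreducible over Q: it has no rational root (each ±√161 ± √287 is irrational), and any factorization into two quadratics over Q would force √(46207) ∈ Q (pairing opposite roots) or √161, √287 ∈ Q (other pairings), all impossible. Hence [Q(γ):Q] = 4 = [Q(√161, √287):Q], so Q(γ) = Q(√161, √287).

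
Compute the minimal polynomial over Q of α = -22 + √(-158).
m_α(x) = x^2 + 44x + 642

From α + 22 = √(-158), squaring gives (α + 22)^2 = -158, i.e. α^2 + 44α + 484 = -158, so α^2 + 44α + 642 = 0. The discriminant of x^2 + 44x + 642 is (44)^2 - 4·(642) = 1936 - 2568 = -632, and 4·(-158) is not a perfect square in Q since -158 is squarefree and ≠ 1. Hence x^2 + 44x + 642 is irreducible over Q and is the minimal polynomial of α.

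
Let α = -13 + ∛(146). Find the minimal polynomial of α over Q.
m_α(x) = x^3 + 39x^2 + 507x + 2051

Set β = α + 13 = ∛(146), so β^3 = 146. Then (α + 13)^3 - 146 = 0, i.e. α is a root of g(x) = (x + 13)^3 - 146 = x^3 + 39x^2 + 507x + 2051. Since g(x) = h(x + 13) where h(x) = x^3 - 146, and h is irreducible over Q (because 146 is not a perfect cube, so h has no rational root, and a monic cubic with no rational root is irreducible), g is also irreducible (irreducibility is preserved under the substitution x → x + 13). Hence m_α(x) = x^3 + 39x^2 + 507x + 2051.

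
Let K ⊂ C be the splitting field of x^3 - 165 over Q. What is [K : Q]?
[K : Q] = 6

The roots of x^3 - 165 are ∛165, ω∛165, ω^2∛165 where ω = e^(2πi/3) is a primitive cube root of unity, so K = Q(∛165, ω). Now [Q(∛165):Q] = 3 (since 165 is not a perfect cube, x^3 - 165 is irreducible) and [Q(ω):Q] = 2. Both 2 and 3 divide [K:Q], and [K:Q] ≤ 3·2 = 6, so [K:Q] = 6. (Equivalently: Q(∛165) ⊂ R but ω ∉ R, so [K : Q(∛165)] = 2.)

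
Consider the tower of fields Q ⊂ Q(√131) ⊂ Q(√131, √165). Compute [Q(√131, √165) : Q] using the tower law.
[Q(√131, √165) : Q] = 4

[Q(√131):Q] = 2 (min poly x^2 - 131, irreducible since 131 is squarefree > 1). For the top step, suppose √165 ∈ Q(√131), say √165 = c + d√131 with c, d ∈ Q. Squaring: 165 = c^2 + 131d^2 + 2cd√131. Since √131 ∉ Q this forces 2cd = 0. If d = 0 then √165 = c ∈ Q, contradicting 165 squarefree > 1. If c = 0 then 165 = 131d^2, so 131·165 = (131d)^2 is a perfect square in Q — but 131·165 = 21615 is not a perfect square (since 131 and 165 are distinct squarefree integers). Contradiction. Hence √165 ∉ Q(√131), so x^2 - 165 stays irreducible over Q(√131) and [Q(√131, √165) : Q(√131)] = 2. By the tower law, [Q(√131, √165) : Q] = 2 · 2 = 4.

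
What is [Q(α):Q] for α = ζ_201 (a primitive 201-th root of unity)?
[Q(α):Q] = 132

The minimal polynomial of ζ_201 over Q is the 201-th cyclotomic polynomial Φ_201(x), which is irreducible over Q and has degree φ(201) = 132. Hence [Q(α):Q] = φ(201) = 132.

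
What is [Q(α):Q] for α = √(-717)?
[Q(α):Q] = 2

[Q(α):Q] equals the degree of the minimal polynomial of α. Here α^2 = -717 and x^2 + 717 is irreducible (d = -717 is squarefree, ≠ 1, hence not a square), so deg(m_α) = 2. Thus [Q(α):Q] = 2.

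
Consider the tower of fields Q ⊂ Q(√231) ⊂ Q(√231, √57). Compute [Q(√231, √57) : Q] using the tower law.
[Q(√231, √57) : Q] = 4

[Q(√231):Q] = 2 (min poly x^2 - 231, irreducible since 231 is squarefree > 1). For the top step, suppose √57 ∈ Q(√231), say √57 = c + d√231 with c, d ∈ Q. Squaring: 57 = c^2 + 231d^2 + 2cd√231. Since √231 ∉ Q this forces 2cd = 0. If d = 0 then √57 = c ∈ Q, contradicting 57 squarefree > 1. If c = 0 then 57 = 231d^2, so 231·57 = (231d)^2 is a perfect square in Q — but 231·57 = 13167 is not a perfect square (since 231 and 57 are distinct squarefree integers). Contradiction. Hence √57 ∉ Q(√231), so x^2 - 57 stays irreducible over Q(√231) and [Q(√231, √57) : Q(√231)] = 2. By the tower law, [Q(√231, √57) : Q] = 2 · 2 = 4.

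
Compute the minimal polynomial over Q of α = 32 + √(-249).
m_α(x) = x^2 - 64x + 1273

From α - 32 = √(-249), squaring gives (α - 32)^2 = -249, i.e. α^2 - 64α + 1024 = -249, so α^2 - 64α + 1273 = 0. The discriminant of x^2 - 64x + 1273 is (-64)^2 - 4·(1273) = 4096 - 5092 = -996, and 4·(-249) is not a perfect square in Q since -249 is squarefree and ≠ 1. Hence x^2 - 64x + 1273 is irreducible over Q and is the minimal polynomial of α.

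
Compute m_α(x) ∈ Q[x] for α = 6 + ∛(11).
m_α(x) = x^3 - 18x^2 + 108x - 227

Set β = α - 6 = ∛(11), so β^3 = 11. Then (α - 6)^3 - 11 = 0, i.e. α is a root of g(x) = (x - 6)^3 - 11 = x^3 - 18x^2 + 108x - 227. Since g(x) = h(x - 6) where h(x) = x^3 - 11, and h is irreducible over Q (because 11 is not a perfect cube, so h has no rational root, and a monic cubic with no rational root is irreducible), g is also irreducible (irreducibility is preserved under the substitution x → x - 6). Hence m_α(x) = x^3 - 18x^2 + 108x - 227.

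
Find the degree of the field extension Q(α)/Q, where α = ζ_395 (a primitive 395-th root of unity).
[Q(α):Q] = 312

The minimal polynomial of ζ_395 over Q is the 395-th cyclotomic polynomial Φ_395(x), which is irreducible over Q and has degree φ(395) = 312. Hence [Q(α):Q] = φ(395) = 312.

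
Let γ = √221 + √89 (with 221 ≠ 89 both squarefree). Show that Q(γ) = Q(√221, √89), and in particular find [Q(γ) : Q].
[Q(γ) : Q] = 4 (equivalently, Q(γ) = Q(√221, √89))

Obviously Q(γ) ⊆ Q(√221, √89), and [Q(√221, √89):Q] = 4 (since 221, 89 are distinct squarefree integers > 1 with 19669 not a perfect square). To show equality we compute the minimal polynomial of γ. From γ = √221 + √89: γ^2 = 221 + 2√(19669) + 89 = 310 + 2√(19669), so γ^2 - 310 = 2√(19669); squaring, (γ^2 - 310)^2 = 4·19669, i.e. γ^4 - 620γ^2 + 96100 - 78676 = 0, i.e. γ^4 - 620γ^2 + 17424 = 0. So γ is a root of x^4 - 620x^2 + 17424. This polynomial is irreducible over Q: it has no rational root (each ±√221 ± √89 is irrational), and any factorization into two quadratics over Q would force √(19669) ∈ Q (pairing opposite roots) or √221, √89 ∈ Q (other pairings), all impossible. Hence [Q(γ):Q] = 4 = [Q(√221, √89):Q], so Q(γ) = Q(√221, √89).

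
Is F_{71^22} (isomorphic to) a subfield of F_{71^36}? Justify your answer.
No: F_{71^22} is not a subfield of F_{71^36}

F_{p^m} embeds in F_{p^n} iff m | n. Here 22 ∤ 36 (since 36 = 1·22 + 14 with remainder 14 ≠ 0), so F_{71^22} is not a subfield of F_{71^36}. Equivalently: if it were, the tower law would give 22 = [F_{71^22}:F_71] dividing [F_{71^36}:F_71] = 36, contradiction.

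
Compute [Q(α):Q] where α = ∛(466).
[Q(α):Q] = 3

The minimal polynomial of α is x^3 - 466, irreducible over Q since 466 is not a perfect cube (so x^3 - 466 has no rational root). Hence [Q(α):Q] = deg(m_α) = 3.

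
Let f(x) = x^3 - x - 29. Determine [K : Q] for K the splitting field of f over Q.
[K : Q] = 6

By the rational root test, any rational root of the monic integer polynomial f(x) = x^3 - x - 29 must be an integer dividing the constant term -29, i.e. one of ±{1, 29}. Evaluating: f(1) = -29, f(-1) = -29, f(29) = 24331, f(-29) = -24389; none is 0, so f has no rational root and is therefore irreducible over Q (a cubic with no linear factor over a field is irreducible). For an irreducible cubic, the Galois group is A_3 or S_3 according as the discriminant disc(f) = -4a^3 - 27b^2 = -4·(-1)^3 - 27·(-29)^2 = -22703 is or is not a square in Q. Here disc(f) = -22703 is not a perfect square in Q, so the Galois group of f over Q is not contained in A_3 and must be all of S_3. The splitting field has degree |S_3| = 6 over Q, so [K : Q] = 6.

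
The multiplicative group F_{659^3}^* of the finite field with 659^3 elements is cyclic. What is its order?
|F_{659^3}^*| = 286191178

F_{659^3} has 659^3 = 286191179 elements; its multiplicative group consists of all nonzero elements, so |F_{659^3}^*| = 286191179 - 1 = 286191178. (It is cyclic since any finite subgroup of the multiplicative group of a field is cyclic.)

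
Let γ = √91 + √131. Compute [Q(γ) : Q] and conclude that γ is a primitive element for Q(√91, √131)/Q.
[Q(γ) : Q] = 4 (equivalently, Q(γ) = Q(√91, √131))

Obviously Q(γ) ⊆ Q(√91, √131), and [Q(√91, √131):Q] = 4 (since 91, 131 are distinct squarefree integers > 1 with 11921 not a perfect square). To show equality we compute the minimal polynomial of γ. From γ = √91 + √131: γ^2 = 91 + 2√(11921) + 131 = 222 + 2√(11921), so γ^2 - 222 = 2√(11921); squaring, (γ^2 - 222)^2 = 4·11921, i.e. γ^4 - 444γ^2 + 49284 - 47684 = 0, i.e. γ^4 - 444γ^2 + 1600 = 0. So γ is a root of x^4 - 444x^2 + 1600. This polynomial is irreducible over Q: it has no rational root (each ±√91 ± √131 is irrational), and any factorization into two quadratics over Q would force √(11921) ∈ Q (pairing opposite roots) or √91, √131 ∈ Q (other pairings), all impossible. Hence [Q(γ):Q] = 4 = [Q(√91, √131):Q], so Q(γ) = Q(√91, √131).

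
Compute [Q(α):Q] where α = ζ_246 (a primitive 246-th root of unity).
[Q(α):Q] = 80

The minimal polynomial of ζ_246 over Q is the 246-th cyclotomic polynomial Φ_246(x), which is irreducible over Q and has degree φ(246) = 80. Hence [Q(α):Q] = φ(246) = 80.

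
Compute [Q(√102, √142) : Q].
[Q(√102, √142) : Q] = 4

[Q(√102):Q] = 2 (min poly x^2 - 102, irreducible since 102 is squarefree > 1). For the top step, suppose √142 ∈ Q(√102), say √142 = c + d√102 with c, d ∈ Q. Squaring: 142 = c^2 + 102d^2 + 2cd√102. Since √102 ∉ Q this forces 2cd = 0. If d = 0 then √142 = c ∈ Q, contradicting 142 squarefree > 1. If c = 0 then 142 = 102d^2, so 102·142 = (102d)^2 is a perfect square in Q — but 102·142 = 14484 is not a perfect square (since 102 and 142 are distinct squarefree integers). Contradiction. Hence √142 ∉ Q(√102), so x^2 - 142 stays irreducible over Q(√102) and [Q(√102, √142) : Q(√102)] = 2. By the tower law, [Q(√102, √142) : Q] = 2 · 2 = 4.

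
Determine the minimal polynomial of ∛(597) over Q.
m_α(x) = x^3 - 597

α satisfies α^3 = 597, so x^3 - 597 annihilates α. By the rational root test, a rational root p/q (in lowest terms) of x^3 - 597 would satisfy p^3 = 597 q^3, forcing q = 1 and p^3 = 597; but 597 is not a perfect cube, contradiction. A monic cubic over Q with no rational root is irreducible (any nontrivial factorization would include a linear factor). Hence x^3 - 597 is the minimal polynomial of α, and in particular [Q(α):Q] = 3.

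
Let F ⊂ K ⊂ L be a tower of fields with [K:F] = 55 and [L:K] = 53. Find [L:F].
[L:F] = 2915

The tower law says that for any tower of field extensions F ⊂ K ⊂ L with finite degrees, [L:F] = [L:K] · [K:F]. Here this gives [L:F] = 53 · 55 = 2915.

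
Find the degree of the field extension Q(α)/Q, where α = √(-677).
[Q(α):Q] = 2

[Q(α):Q] equals the degree of the minimal polynomial of α. Here α^2 = -677 and x^2 + 677 is irreducible (d = -677 is squarefree, ≠ 1, hence not a square), so deg(m_α) = 2. Thus [Q(α):Q] = 2.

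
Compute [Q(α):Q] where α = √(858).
[Q(α):Q] = 2

[Q(α):Q] equals the degree of the minimal polynomial of α. Here α^2 = 858 and x^2 - 858 is irreducible (d = 858 is squarefree, ≠ 1, hence not a square), so deg(m_α) = 2. Thus [Q(α):Q] = 2.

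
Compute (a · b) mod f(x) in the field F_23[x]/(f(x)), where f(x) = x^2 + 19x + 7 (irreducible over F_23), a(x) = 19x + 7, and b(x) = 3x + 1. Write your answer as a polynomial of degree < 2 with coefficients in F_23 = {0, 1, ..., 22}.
a · b ≡ 15x + 22 (mod f(x))

Multiply in F_23[x]: a(x)·b(x) = (19x + 7)·(3x + 1) = 11x^2 + 17x + 7. This has degree ≥ 2, so divide by f(x) over F_23: 11x^2 + 17x + 7 = (11)·(x^2 + 19x + 7) + (15x + 22). Hence a·b ≡ 15x + 22 (mod f). (F_23[x]/(f) is a field with 23^2 = 529 elements since f is irreducible of degree 2.)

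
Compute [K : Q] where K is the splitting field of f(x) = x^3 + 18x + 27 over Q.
[K : Q] = 6

By the rational root test, any rational root of the monic integer polynomial f(x) = x^3 + 18x + 27 must be an integer dividing the constant term 27, i.e. one of ±{1, 3, 9, 27}. Evaluating: f(1) = 46, f(-1) = 8, f(3) = 108, f(-3) = -54, f(9) = 918, f(-9) = -864, f(27) = 20196, f(-27) = -20142; none is 0, so f has no rational root and is therefore irreducible over Q (a cubic with no linear factor over a field is irreducible). For an irreducible cubic, the Galois group is A_3 or S_3 according as the discriminant disc(f) = -4a^3 - 27b^2 = -4·(18)^3 - 27·(27)^2 = -43011 is or is not a square in Q. Here disc(f) = -43011 is not a perfect square in Q, so the Galois group of f over Q is not contained in A_3 and must be all of S_3. The splitting field has degree |S_3| = 6 over Q, so [K : Q] = 6.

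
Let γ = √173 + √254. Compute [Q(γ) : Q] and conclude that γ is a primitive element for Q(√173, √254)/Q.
[Q(γ) : Q] = 4 (equivalently, Q(γ) = Q(√173, √254))

Obviously Q(γ) ⊆ Q(√173, √254), and [Q(√173, √254):Q] = 4 (since 173, 254 are distinct squarefree integers > 1 with 43942 not a perfect square). To show equality we compute the minimal polynomial of γ. From γ = √173 + √254: γ^2 = 173 + 2√(43942) + 254 = 427 + 2√(43942), so γ^2 - 427 = 2√(43942); squaring, (γ^2 - 427)^2 = 4·43942, i.e. γ^4 - 854γ^2 + 182329 - 175768 = 0, i.e. γ^4 - 854γ^2 + 6561 = 0. So γ is a root of x^4 - 854x^2 + 6561. This polynomial is irreducible over Q: it has no rational root (each ±√173 ± √254 is irrational), and any factorization into two quadratics over Q would force √(43942) ∈ Q (pairing opposite roots) or √173, √254 ∈ Q (other pairings), all impossible. Hence [Q(γ):Q] = 4 = [Q(√173, √254):Q], so Q(γ) = Q(√173, √254).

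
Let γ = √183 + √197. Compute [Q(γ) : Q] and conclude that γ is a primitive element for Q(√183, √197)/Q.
[Q(γ) : Q] = 4 (equivalently, Q(γ) = Q(√183, √197))

Obviously Q(γ) ⊆ Q(√183, √197), and [Q(√183, √197):Q] = 4 (since 183, 197 are distinct squarefree integers > 1 with 36051 not a perfect square). To show equality we compute the minimal polynomial of γ. From γ = √183 + √197: γ^2 = 183 + 2√(36051) + 197 = 380 + 2√(36051), so γ^2 - 380 = 2√(36051); squaring, (γ^2 - 380)^2 = 4·36051, i.e. γ^4 - 760γ^2 + 144400 - 144204 = 0, i.e. γ^4 - 760γ^2 + 196 = 0. So γ is a root of x^4 - 760x^2 + 196. This polynomial is irreducible over Q: it has no rational root (each ±√183 ± √197 is irrational), and any factorization into two quadratics over Q would force √(36051) ∈ Q (pairing opposite roots) or √183, √197 ∈ Q (other pairings), all impossible. Hence [Q(γ):Q] = 4 = [Q(√183, √197):Q], so Q(γ) = Q(√183, √197).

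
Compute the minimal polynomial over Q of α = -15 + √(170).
m_α(x) = x^2 + 30x + 55

From α + 15 = √(170), squaring gives (α + 15)^2 = 170, i.e. α^2 + 30α + 225 = 170, so α^2 + 30α + 55 = 0. The discriminant of x^2 + 30x + 55 is (30)^2 - 4·(55) = 900 - 220 = 680, and 4·(170) is not a perfect square in Q since 170 is squarefree and ≠ 1. Hence x^2 + 30x + 55 is irreducible over Q and is the minimal polynomial of α.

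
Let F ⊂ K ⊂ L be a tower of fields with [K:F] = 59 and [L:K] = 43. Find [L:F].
[L:F] = 2537

The tower law says that for any tower of field extensions F ⊂ K ⊂ L with finite degrees, [L:F] = [L:K] · [K:F]. Here this gives [L:F] = 43 · 59 = 2537.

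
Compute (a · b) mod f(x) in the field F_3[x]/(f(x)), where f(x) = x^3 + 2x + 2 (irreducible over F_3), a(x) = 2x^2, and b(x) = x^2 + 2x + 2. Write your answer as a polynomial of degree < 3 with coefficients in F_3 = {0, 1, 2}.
a · b ≡ 1 (mod f(x))

Multiply in F_3[x]: a(x)·b(x) = (2x^2)·(x^2 + 2x + 2) = 2x^4 + x^3 + x^2. This has degree ≥ 3, so divide by f(x) over F_3: 2x^4 + x^3 + x^2 = (2x + 1)·(x^3 + 2x + 2) + (1). Hence a·b ≡ 1 (mod f). (F_3[x]/(f) is a field with 3^3 = 27 elements since f is irreducible of degree 3.)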